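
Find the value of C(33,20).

C(33,20) = C(33,13) by symmetry.
C(33,13) = (33·32·31·30·29·28·27·26·25·24·23·22·21) / 13! = 3569119343741952000 / 6227020800 = 573166440.

573166440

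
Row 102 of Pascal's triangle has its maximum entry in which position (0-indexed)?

51

C(102,k) is maximized at k = 102/2 = 51.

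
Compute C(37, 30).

C(37,30) = C(37,7) by symmetry.
C(37,7) = (37·36·35·34·33·32·31) / 7! = 51889178880 / 5040 = 10295472.

10295472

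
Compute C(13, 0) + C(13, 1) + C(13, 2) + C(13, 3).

378

1 + 13 + 78 + 286 = 378.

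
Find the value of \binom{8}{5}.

56

C(8,5) = C(8,3) by symmetry.
C(8,3) = (8·7·6) / 3! = 336 / 6 = 56.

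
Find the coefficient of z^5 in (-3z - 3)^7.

The general term is C(7,j)·(-3z)^j·(-3)^(7-j); the z^5 term has j = 5.
C(7,5) = 21.
Coefficient = C(7,5) · (-3)^5 · (-3)^2 = 21 · (-243) · 9 = -45927.

-45927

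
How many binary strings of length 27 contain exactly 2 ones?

351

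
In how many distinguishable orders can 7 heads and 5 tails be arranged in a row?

792

Choose positions for the heads: C(12,7) = 792.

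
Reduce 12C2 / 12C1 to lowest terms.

11/2

C(n,k+1)/C(n,k) = (n−k)/(k+1) = (12−1)/(1+1) = 11/2.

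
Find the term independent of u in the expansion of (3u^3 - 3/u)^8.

183708

General term: C(8,j)·(3u^3)^j·(-3/u)^(8-j), with u-exponent 3j − 1(8−j) = 4j − 8.
Set 4j − 8 = 0: j = 2.
C(8,2) = 28; 3^2 = 9; (-3)^6 = 729.
Coefficient = 28 · 9 · 729 = 183708.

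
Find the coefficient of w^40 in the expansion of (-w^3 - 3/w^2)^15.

General term: C(15,j)·(-w^3)^j·(-3/w^2)^(15-j), with w-exponent 3j − 2(15−j) = 5j − 30.
Set 5j − 30 = 40: j = 14.
C(15,14) = 15; (-1)^14 = 1; (-3)^1 = -3.
Coefficient = 15 · 1 · (-3) = -45.

-45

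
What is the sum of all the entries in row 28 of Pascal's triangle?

268435456

The entries of row 28 sum to 2^28 = 268435456.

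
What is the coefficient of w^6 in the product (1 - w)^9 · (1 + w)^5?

45

Coefficient of w^6 = Σ_{j} C(9,j)·(-1)^j·C(5,6-j)·1^(6-j) for j from 1 to 6.
= (-9) + 180 + (-840) + 1260 + (-630) + 84 = 45.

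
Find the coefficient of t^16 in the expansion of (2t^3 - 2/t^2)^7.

-896

General term: C(7,j)·(2t^3)^j·(-2/t^2)^(7-j), with t-exponent 3j − 2(7−j) = 5j − 14.
Set 5j − 14 = 16: j = 6.
C(7,6) = 7; 2^6 = 64; (-2)^1 = -2.
Coefficient = 7 · 64 · (-2) = -896.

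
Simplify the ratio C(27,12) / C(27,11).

C(n,k+1)/C(n,k) = (n−k)/(k+1) = (27−11)/(11+1) = 16/12 = 4/3.

4/3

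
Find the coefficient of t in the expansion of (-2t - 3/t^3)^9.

-41472

General term: C(9,j)·(-2t)^j·(-3/t^3)^(9-j), with t-exponent 1j − 3(9−j) = 4j − 27.
Set 4j − 27 = 1: j = 7.
C(9,7) = 36; (-2)^7 = -128; (-3)^2 = 9.
Coefficient = 36 · (-128) · 9 = -41472.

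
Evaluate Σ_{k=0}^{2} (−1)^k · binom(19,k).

The partial alternating sum Σ_{k=0}^{2} (−1)^k C(19,k) = (−1)^2 C(18,2) = 153.

153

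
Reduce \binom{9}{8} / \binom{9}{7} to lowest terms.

1/4

C(n,k+1)/C(n,k) = (n−k)/(k+1) = (9−7)/(7+1) = 2/8 = 1/4.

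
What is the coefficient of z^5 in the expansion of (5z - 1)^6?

The general term is C(6,j)·(5z)^j·(-1)^(6-j); the z^5 term has j = 5.
C(6,5) = 6.
Coefficient = C(6,5) · 5^5 · (-1)^1 = 6 · 3125 · (-1) = -18750.

-18750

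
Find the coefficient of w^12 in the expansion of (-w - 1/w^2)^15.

-15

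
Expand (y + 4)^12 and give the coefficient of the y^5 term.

12976128

The general term is C(12,j)·(y)^j·(4)^(12-j); the y^5 term has j = 5.
C(12,5) = 792.
Coefficient = C(12,5) · 4^7 = 792 · 16384 = 12976128.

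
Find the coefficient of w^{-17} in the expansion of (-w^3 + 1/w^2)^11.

General term: C(11,j)·(-w^3)^j·(1/w^2)^(11-j), with w-exponent 3j − 2(11−j) = 5j − 22.
Set 5j − 22 = -17: j = 1.
C(11,1) = 11; (-1)^1 = -1; 1^10 = 1.
Coefficient = 11 · (-1) · 1 = -11.

-11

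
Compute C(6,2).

C(6,2) = (6·5) / 2! = 30 / 2 = 15.

15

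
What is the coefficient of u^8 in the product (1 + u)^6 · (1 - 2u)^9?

1008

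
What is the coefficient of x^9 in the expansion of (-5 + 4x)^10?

The general term is C(10,j)·(-5)^j·(4x)^(10-j); the x^9 term has j = 1.
C(10,1) = 10.
Coefficient = C(10,1) · (-5)^1 · 4^9 = 10 · (-5) · 262144 = -13107200.

-13107200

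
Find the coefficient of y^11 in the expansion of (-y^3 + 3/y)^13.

3752892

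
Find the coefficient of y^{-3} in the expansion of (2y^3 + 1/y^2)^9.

General term: C(9,j)·(2y^3)^j·(1/y^2)^(9-j), with y-exponent 3j − 2(9−j) = 5j − 18.
Set 5j − 18 = -3: j = 3.
C(9,3) = 84; 2^3 = 8; 1^6 = 1.
Coefficient = 84 · 8 · 1 = 672.

672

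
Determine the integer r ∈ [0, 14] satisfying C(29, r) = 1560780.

C(29,r) increases on 0 ≤ r ≤ 14. C(29,6) = 475020 and C(29,7) = 1560780, so r = 7.

7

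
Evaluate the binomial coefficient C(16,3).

C(16,3) = (16·15·14) / 3! = 3360 / 6 = 560.

560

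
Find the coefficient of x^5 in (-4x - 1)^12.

The general term is C(12,j)·(-4x)^j·(-1)^(12-j); the x^5 term has j = 5.
C(12,5) = 792.
Coefficient = C(12,5) · (-4)^5 · (-1)^7 = 792 · (-1024) · (-1) = 811008.

811008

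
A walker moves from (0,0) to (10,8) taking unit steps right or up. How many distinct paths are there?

Each path is a sequence of 18 steps with 10 rights: C(18,10) = 43758.

43758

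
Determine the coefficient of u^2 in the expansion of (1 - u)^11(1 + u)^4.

Coefficient of u^2 = Σ_{j} C(11,j)·(-1)^j·C(4,2-j)·1^(2-j) for j from 0 to 2.
= 6 + (-44) + 55 = 17.

17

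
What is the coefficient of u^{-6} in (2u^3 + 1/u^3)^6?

60

General term: C(6,j)·(2u^3)^j·(1/u^3)^(6-j), with u-exponent 3j − 3(6−j) = 6j − 18.
Set 6j − 18 = -6: j = 2.
C(6,2) = 15; 2^2 = 4; 1^4 = 1.
Coefficient = 15 · 4 · 1 = 60.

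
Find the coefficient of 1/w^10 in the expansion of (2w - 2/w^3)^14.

General term: C(14,j)·(2w)^j·(-2/w^3)^(14-j), with w-exponent 1j − 3(14−j) = 4j − 42.
Set 4j − 42 = -10: j = 8.
C(14,8) = 3003; 2^8 = 256; (-2)^6 = 64.
Coefficient = 3003 · 256 · 64 = 49201152.

49201152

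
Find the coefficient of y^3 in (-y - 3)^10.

262440

The general term is C(10,j)·(-y)^j·(-3)^(10-j); the y^3 term has j = 3.
C(10,3) = 120.
Coefficient = C(10,3) · (-1)^3 · (-3)^7 = 120 · (-1) · (-2187) = 262440.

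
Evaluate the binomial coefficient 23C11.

1352078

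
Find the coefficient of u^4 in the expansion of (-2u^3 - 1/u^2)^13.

-109824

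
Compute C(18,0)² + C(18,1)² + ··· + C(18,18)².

9075135300

Σ C(18,j)² is the coefficient of x^18 in (1+x)^18(1+x)^18 = (1+x)^36, i.e. C(36,18) = 9075135300.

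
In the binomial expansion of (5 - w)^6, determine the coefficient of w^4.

375

The general term is C(6,j)·(5)^j·(-w)^(6-j); the w^4 term has j = 2.
C(6,2) = 15.
Coefficient = C(6,2) · 5^2 = 15 · 25 = 375.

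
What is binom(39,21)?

62359143990

C(39,21) = C(39,18) by symmetry.
C(39,18) = (39·38·37·36·35·34·33·32·31·30·29·28·27·26·25·24·23·22) / 18! = 399246543793282239774720000 / 6402373705728000 = 62359143990.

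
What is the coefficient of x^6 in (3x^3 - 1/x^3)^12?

-1732104

General term: C(12,j)·(3x^3)^j·(-1/x^3)^(12-j), with x-exponent 3j − 3(12−j) = 6j − 36.
Set 6j − 36 = 6: j = 7.
C(12,7) = 792; 3^7 = 2187; (-1)^5 = -1.
Coefficient = 792 · 2187 · (-1) = -1732104.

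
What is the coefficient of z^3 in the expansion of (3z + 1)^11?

The general term is C(11,j)·(3z)^j·(1)^(11-j); the z^3 term has j = 3.
C(11,3) = 165.
Coefficient = C(11,3) · 3^3 = 165 · 27 = 4455.

4455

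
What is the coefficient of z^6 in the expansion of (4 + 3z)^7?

The general term is C(7,j)·(4)^j·(3z)^(7-j); the z^6 term has j = 1.
C(7,1) = 7.
Coefficient = C(7,1) · 4^1 · 3^6 = 7 · 4 · 729 = 20412.

20412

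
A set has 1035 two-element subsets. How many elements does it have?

46

n(n−1)/2 = 1035 ⇒ n(n−1) = 2070. Since 46·45 = 2070, n = 46.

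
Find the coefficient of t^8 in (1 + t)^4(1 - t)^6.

-3

Coefficient of t^8 = Σ_{j} C(4,j)·1^j·C(6,8-j)·(-1)^(8-j) for j from 2 to 4.
= 6 + (-24) + 15 = -3.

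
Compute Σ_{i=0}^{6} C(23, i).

1 + 23 + 253 + 1771 + 8855 + 33649 + 100947 = 145499.

145499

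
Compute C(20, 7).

C(20,7) = (20·19·18·17·16·15·14) / 7! = 390700800 / 5040 = 77520.

77520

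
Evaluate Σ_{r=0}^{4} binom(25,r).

15276

1 + 25 + 300 + 2300 + 12650 = 15276.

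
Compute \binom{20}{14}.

38760

C(20,14) = C(20,6) by symmetry.
C(20,6) = (20·19·18·17·16·15) / 6! = 27907200 / 720 = 38760.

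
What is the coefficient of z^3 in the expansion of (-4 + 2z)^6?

The general term is C(6,j)·(-4)^j·(2z)^(6-j); the z^3 term has j = 3.
C(6,3) = 20.
Coefficient = C(6,3) · (-4)^3 · 2^3 = 20 · (-64) · 8 = -10240.

-10240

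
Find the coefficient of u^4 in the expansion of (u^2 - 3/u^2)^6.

135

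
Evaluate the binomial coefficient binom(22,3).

C(22,3) = (22·21·20) / 3! = 9240 / 6 = 1540.

1540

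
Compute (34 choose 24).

131128140

C(34,24) = C(34,10) by symmetry.
C(34,10) = (34·33·32·31·30·29·28·27·26·25) / 10! = 475837794432000 / 3628800 = 131128140.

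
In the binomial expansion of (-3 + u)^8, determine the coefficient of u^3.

-13608

The general term is C(8,j)·(-3)^j·(u)^(8-j); the u^3 term has j = 5.
C(8,5) = 56.
Coefficient = C(8,5) · (-3)^5 = 56 · (-243) = -13608.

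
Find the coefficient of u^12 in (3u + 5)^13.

34543665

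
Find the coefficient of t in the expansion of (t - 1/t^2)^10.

General term: C(10,j)·(t)^j·(-1/t^2)^(10-j), with t-exponent 1j − 2(10−j) = 3j − 20.
Set 3j − 20 = 1: j = 7.
C(10,7) = 120; 1^7 = 1; (-1)^3 = -1.
Coefficient = 120 · 1 · (-1) = -120.

-120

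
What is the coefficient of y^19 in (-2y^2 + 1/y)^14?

General term: C(14,j)·(-2y^2)^j·(1/y)^(14-j), with y-exponent 2j − 1(14−j) = 3j − 14.
Set 3j − 14 = 19: j = 11.
C(14,11) = 364; (-2)^11 = -2048; 1^3 = 1.
Coefficient = 364 · (-2048) · 1 = -745472.

-745472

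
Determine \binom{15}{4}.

1365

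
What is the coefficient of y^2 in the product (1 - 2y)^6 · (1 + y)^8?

Coefficient of y^2 = Σ_{j} C(6,j)·(-2)^j·C(8,2-j)·1^(2-j) for j from 0 to 2.
= 28 + (-96) + 60 = -8.

-8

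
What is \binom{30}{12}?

C(30,12) = (30·29·28·27·26·25·24·23·22·21·20·19) / 12! = 41430393164160000 / 479001600 = 86493225.

86493225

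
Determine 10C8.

45

C(10,8) = C(10,2) by symmetry.
C(10,2) = (10·9) / 2! = 90 / 2 = 45.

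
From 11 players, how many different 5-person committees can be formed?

462

This is C(11,5) = 462.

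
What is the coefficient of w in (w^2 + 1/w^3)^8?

General term: C(8,j)·(w^2)^j·(1/w^3)^(8-j), with w-exponent 2j − 3(8−j) = 5j − 24.
Set 5j − 24 = 1: j = 5.
C(8,5) = 56; 1^5 = 1; 1^3 = 1.
Coefficient = 56 · 1 · 1 = 56.

56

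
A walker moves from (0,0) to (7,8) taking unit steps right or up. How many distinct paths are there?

Each path is a sequence of 15 steps with 7 rights: C(15,7) = 6435.

6435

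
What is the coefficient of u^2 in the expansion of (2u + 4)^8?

The general term is C(8,j)·(2u)^j·(4)^(8-j); the u^2 term has j = 2.
C(8,2) = 28.
Coefficient = C(8,2) · 2^2 · 4^6 = 28 · 4 · 4096 = 458752.

458752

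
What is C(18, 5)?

8568

C(18,5) = (18·17·16·15·14) / 5! = 1028160 / 120 = 8568.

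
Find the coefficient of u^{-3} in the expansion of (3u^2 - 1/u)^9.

-324

General term: C(9,j)·(3u^2)^j·(-1/u)^(9-j), with u-exponent 2j − 1(9−j) = 3j − 9.
Set 3j − 9 = -3: j = 2.
C(9,2) = 36; 3^2 = 9; (-1)^7 = -1.
Coefficient = 36 · 9 · (-1) = -324.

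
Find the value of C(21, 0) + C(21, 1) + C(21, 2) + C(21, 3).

1 + 21 + 210 + 1330 = 1562.

1562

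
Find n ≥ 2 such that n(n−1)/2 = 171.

19

n(n−1)/2 = 171 ⇒ n(n−1) = 342. Since 19·18 = 342, n = 19.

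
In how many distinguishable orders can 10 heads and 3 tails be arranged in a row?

Choose positions for the heads: C(13,10) = 286.

286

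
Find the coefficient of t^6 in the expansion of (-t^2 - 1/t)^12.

924

General term: C(12,j)·(-t^2)^j·(-1/t)^(12-j), with t-exponent 2j − 1(12−j) = 3j − 12.
Set 3j − 12 = 6: j = 6.
C(12,6) = 924; (-1)^6 = 1; (-1)^6 = 1.
Coefficient = 924 · 1 · 1 = 924.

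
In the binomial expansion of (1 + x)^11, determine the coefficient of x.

The general term is C(11,j)·(1)^j·(x)^(11-j); the x^1 term has j = 10.
C(11,10) = 11.
Coefficient = C(11,10) = 11.

11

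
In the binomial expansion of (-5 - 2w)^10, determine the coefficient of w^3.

75000000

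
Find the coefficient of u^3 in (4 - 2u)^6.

The general term is C(6,j)·(4)^j·(-2u)^(6-j); the u^3 term has j = 3.
C(6,3) = 20.
Coefficient = C(6,3) · 4^3 · (-2)^3 = 20 · 64 · (-8) = -10240.

-10240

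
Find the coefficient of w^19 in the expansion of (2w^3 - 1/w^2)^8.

-1024

General term: C(8,j)·(2w^3)^j·(-1/w^2)^(8-j), with w-exponent 3j − 2(8−j) = 5j − 16.
Set 5j − 16 = 19: j = 7.
C(8,7) = 8; 2^7 = 128; (-1)^1 = -1.
Coefficient = 8 · 128 · (-1) = -1024.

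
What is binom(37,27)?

C(37,27) = C(37,10) by symmetry.
C(37,10) = (37·36·35·34·33·32·31·30·29·28) / 10! = 1264020397516800 / 3628800 = 348330136.

348330136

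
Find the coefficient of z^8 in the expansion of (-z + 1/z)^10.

-10

General term: C(10,j)·(-z)^j·(1/z)^(10-j), with z-exponent 1j − 1(10−j) = 2j − 10.
Set 2j − 10 = 8: j = 9.
C(10,9) = 10; (-1)^9 = -1; 1^1 = 1.
Coefficient = 10 · (-1) · 1 = -10.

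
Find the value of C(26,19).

657800

C(26,19) = C(26,7) by symmetry.
C(26,7) = (26·25·24·23·22·21·20) / 7! = 3315312000 / 5040 = 657800.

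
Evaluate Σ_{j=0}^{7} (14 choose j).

9908

1 + 14 + 91 + 364 + 1001 + 2002 + 3003 + 3432 = 9908.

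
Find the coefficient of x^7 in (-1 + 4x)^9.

589824

The general term is C(9,j)·(-1)^j·(4x)^(9-j); the x^7 term has j = 2.
C(9,2) = 36.
Coefficient = C(9,2) · 4^7 = 36 · 16384 = 589824.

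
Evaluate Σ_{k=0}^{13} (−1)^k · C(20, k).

The partial alternating sum Σ_{k=0}^{13} (−1)^k C(20,k) = (−1)^13 C(19,13) = -27132.

-27132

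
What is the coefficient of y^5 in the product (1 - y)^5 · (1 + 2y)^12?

823

Coefficient of y^5 = Σ_{j} C(5,j)·(-1)^j·C(12,5-j)·2^(5-j) for j from 0 to 5.
= 25344 + (-39600) + 17600 + (-2640) + 120 + (-1) = 823.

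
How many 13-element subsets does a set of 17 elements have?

C(17,13) = C(17,4) by symmetry.
C(17,4) = (17·16·15·14) / 4! = 57120 / 24 = 2380.

2380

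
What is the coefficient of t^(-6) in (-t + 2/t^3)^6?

General term: C(6,j)·(-t)^j·(2/t^3)^(6-j), with t-exponent 1j − 3(6−j) = 4j − 18.
Set 4j − 18 = -6: j = 3.
C(6,3) = 20; (-1)^3 = -1; 2^3 = 8.
Coefficient = 20 · (-1) · 8 = -160.

-160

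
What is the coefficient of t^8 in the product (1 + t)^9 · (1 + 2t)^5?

26577

Coefficient of t^8 = Σ_{j} C(9,j)·1^j·C(5,8-j)·2^(8-j) for j from 3 to 8.
= 2688 + 10080 + 10080 + 3360 + 360 + 9 = 26577.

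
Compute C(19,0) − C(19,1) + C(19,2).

153

The partial alternating sum Σ_{k=0}^{2} (−1)^k C(19,k) = (−1)^2 C(18,2) = 153.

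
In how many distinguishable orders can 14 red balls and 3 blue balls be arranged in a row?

Choose positions for the red balls: C(17,14) = 680.

680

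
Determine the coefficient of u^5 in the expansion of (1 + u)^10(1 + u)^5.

3003

Coefficient of u^5 = Σ_{j} C(10,j)·C(5,5-j) for j from 0 to 5.
= 1 + 50 + 450 + 1200 + 1050 + 252 = 3003.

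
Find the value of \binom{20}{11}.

C(20,11) = C(20,9) by symmetry.
C(20,9) = (20·19·18·17·16·15·14·13·12) / 9! = 60949324800 / 362880 = 167960.

167960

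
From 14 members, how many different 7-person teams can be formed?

3432

This is C(14,7) = 3432.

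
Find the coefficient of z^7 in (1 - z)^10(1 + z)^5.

-45

Coefficient of z^7 = Σ_{j} C(10,j)·(-1)^j·C(5,7-j)·1^(7-j) for j from 2 to 7.
= 45 + (-600) + 2100 + (-2520) + 1050 + (-120) = -45.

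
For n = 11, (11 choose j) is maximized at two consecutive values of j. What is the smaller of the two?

5

For odd n = 11, C(11,j) peaks at j = (n−1)/2 and (n+1)/2; the smaller is 5.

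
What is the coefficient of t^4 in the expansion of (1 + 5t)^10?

The general term is C(10,j)·(1)^j·(5t)^(10-j); the t^4 term has j = 6.
C(10,6) = 210.
Coefficient = C(10,6) · 5^4 = 210 · 625 = 131250.

131250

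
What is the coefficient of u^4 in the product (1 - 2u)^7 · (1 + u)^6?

-125

Coefficient of u^4 = Σ_{j} C(7,j)·(-2)^j·C(6,4-j)·1^(4-j) for j from 0 to 4.
= 15 + (-280) + 1260 + (-1680) + 560 = -125.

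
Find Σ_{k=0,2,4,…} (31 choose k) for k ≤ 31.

Half of (1+1)^31 + (1−1)^31 gives the even-index sum: 2^30 = 1073741824.

1073741824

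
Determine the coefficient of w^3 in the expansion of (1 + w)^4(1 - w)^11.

-7

Coefficient of w^3 = Σ_{j} C(4,j)·1^j·C(11,3-j)·(-1)^(3-j) for j from 0 to 3.
= (-165) + 220 + (-66) + 4 = -7.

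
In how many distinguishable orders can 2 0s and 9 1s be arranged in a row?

Choose positions for the 0s: C(11,2) = 55.

55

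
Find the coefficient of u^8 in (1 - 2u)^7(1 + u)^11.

2145

Coefficient of u^8 = Σ_{j} C(7,j)·(-2)^j·C(11,8-j)·1^(8-j) for j from 0 to 7.
= 165 + (-4620) + 38808 + (-129360) + 184800 + (-110880) + 24640 + (-1408) = 2145.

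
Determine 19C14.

11628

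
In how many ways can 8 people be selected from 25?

This is C(25,8) = 1081575.

1081575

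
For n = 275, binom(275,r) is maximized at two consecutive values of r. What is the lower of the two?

For odd n = 275, C(275,r) peaks at r = (n−1)/2 and (n+1)/2; the lower is 137.

137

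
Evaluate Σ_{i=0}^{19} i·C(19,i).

Differentiating (1+x)^19 and setting x=1: Σ i·C(19,i) = 19·2^18 = 4980736.

4980736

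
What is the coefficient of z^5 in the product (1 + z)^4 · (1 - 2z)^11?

-726

Coefficient of z^5 = Σ_{j} C(4,j)·1^j·C(11,5-j)·(-2)^(5-j) for j from 0 to 4.
= (-14784) + 21120 + (-7920) + 880 + (-22) = -726.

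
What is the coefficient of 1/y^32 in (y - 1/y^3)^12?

-12

General term: C(12,j)·(y)^j·(-1/y^3)^(12-j), with y-exponent 1j − 3(12−j) = 4j − 36.
Set 4j − 36 = -32: j = 1.
C(12,1) = 12; 1^1 = 1; (-1)^11 = -1.
Coefficient = 12 · 1 · (-1) = -12.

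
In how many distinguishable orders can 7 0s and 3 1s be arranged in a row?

120

Choose positions for the 0s: C(10,7) = 120.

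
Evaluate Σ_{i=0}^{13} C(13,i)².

Σ C(13,i)² is the coefficient of x^13 in (1+x)^13(1+x)^13 = (1+x)^26, i.e. C(26,13) = 10400600.

10400600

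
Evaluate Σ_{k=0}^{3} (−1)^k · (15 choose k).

The partial alternating sum Σ_{k=0}^{3} (−1)^k C(15,k) = (−1)^3 C(14,3) = -364.

-364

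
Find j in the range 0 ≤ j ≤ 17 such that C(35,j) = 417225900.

C(35,j) increases on 0 ≤ j ≤ 17. C(35,10) = 183579396 and C(35,11) = 417225900, so j = 11.

11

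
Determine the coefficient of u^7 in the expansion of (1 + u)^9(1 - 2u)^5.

-276

Coefficient of u^7 = Σ_{j} C(9,j)·1^j·C(5,7-j)·(-2)^(7-j) for j from 2 to 7.
= (-1152) + 6720 + (-10080) + 5040 + (-840) + 36 = -276.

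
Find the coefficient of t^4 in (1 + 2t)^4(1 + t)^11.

3338

Coefficient of t^4 = Σ_{j} C(4,j)·2^j·C(11,4-j)·1^(4-j) for j from 0 to 4.
= 330 + 1320 + 1320 + 352 + 16 = 3338.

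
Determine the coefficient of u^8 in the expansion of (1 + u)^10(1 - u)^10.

210

Coefficient of u^8 = Σ_{j} C(10,j)·1^j·C(10,8-j)·(-1)^(8-j) for j from 0 to 8.
= 45 + (-1200) + 9450 + (-30240) + 44100 + (-30240) + 9450 + (-1200) + 45 = 210.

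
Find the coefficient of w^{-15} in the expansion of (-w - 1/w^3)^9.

-84

General term: C(9,j)·(-w)^j·(-1/w^3)^(9-j), with w-exponent 1j − 3(9−j) = 4j − 27.
Set 4j − 27 = -15: j = 3.
C(9,3) = 84; (-1)^3 = -1; (-1)^6 = 1.
Coefficient = 84 · (-1) · 1 = -84.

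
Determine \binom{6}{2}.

15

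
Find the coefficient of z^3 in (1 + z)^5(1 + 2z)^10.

2070

Coefficient of z^3 = Σ_{j} C(5,j)·1^j·C(10,3-j)·2^(3-j) for j from 0 to 3.
= 960 + 900 + 200 + 10 = 2070.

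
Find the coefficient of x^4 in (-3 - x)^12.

3247695

The general term is C(12,j)·(-3)^j·(-x)^(12-j); the x^4 term has j = 8.
C(12,8) = 495.
Coefficient = C(12,8) · (-3)^8 = 495 · 6561 = 3247695.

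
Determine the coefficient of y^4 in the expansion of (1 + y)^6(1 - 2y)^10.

-85

Coefficient of y^4 = Σ_{j} C(6,j)·1^j·C(10,4-j)·(-2)^(4-j) for j from 0 to 4.
= 3360 + (-5760) + 2700 + (-400) + 15 = -85.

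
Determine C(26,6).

C(26,6) = (26·25·24·23·22·21) / 6! = 165765600 / 720 = 230230.

230230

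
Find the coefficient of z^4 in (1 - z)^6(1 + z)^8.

9

Coefficient of z^4 = Σ_{j} C(6,j)·(-1)^j·C(8,4-j)·1^(4-j) for j from 0 to 4.
= 70 + (-336) + 420 + (-160) + 15 = 9.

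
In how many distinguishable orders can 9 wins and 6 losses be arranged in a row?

Choose positions for the wins: C(15,9) = 5005.

5005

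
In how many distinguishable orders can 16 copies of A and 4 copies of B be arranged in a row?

4845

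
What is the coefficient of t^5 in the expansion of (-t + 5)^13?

The general term is C(13,j)·(-t)^j·(5)^(13-j); the t^5 term has j = 5.
C(13,5) = 1287.
Coefficient = C(13,5) · (-1)^5 · 5^8 = 1287 · (-1) · 390625 = -502734375.

-502734375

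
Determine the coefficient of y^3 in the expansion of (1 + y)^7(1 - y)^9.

Coefficient of y^3 = Σ_{j} C(7,j)·1^j·C(9,3-j)·(-1)^(3-j) for j from 0 to 3.
= (-84) + 252 + (-189) + 35 = 14.

14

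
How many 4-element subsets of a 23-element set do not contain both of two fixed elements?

8645

All 4-subsets: C(23,4) = 8855. Those containing both fixed elements: C(21,2) = 210.
8855 − 210 = 8645.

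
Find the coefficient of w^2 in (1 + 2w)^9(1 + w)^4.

222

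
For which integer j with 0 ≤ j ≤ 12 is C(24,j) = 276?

2

C(24,j) increases on 0 ≤ j ≤ 12. C(24,1) = 24 and C(24,2) = 276, so j = 2.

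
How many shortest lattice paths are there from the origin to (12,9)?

Each path is a sequence of 21 steps with 12 rights: C(21,12) = 293930.

293930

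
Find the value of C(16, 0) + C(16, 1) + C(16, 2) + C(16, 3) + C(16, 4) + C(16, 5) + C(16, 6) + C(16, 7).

26333

1 + 16 + 120 + 560 + 1820 + 4368 + 8008 + 11440 = 26333.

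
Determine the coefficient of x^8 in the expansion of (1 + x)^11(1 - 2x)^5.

-495

Coefficient of x^8 = Σ_{j} C(11,j)·1^j·C(5,8-j)·(-2)^(8-j) for j from 3 to 8.
= (-5280) + 26400 + (-36960) + 18480 + (-3300) + 165 = -495.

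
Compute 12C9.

C(12,9) = C(12,3) by symmetry.
C(12,3) = (12·11·10) / 3! = 1320 / 6 = 220.

220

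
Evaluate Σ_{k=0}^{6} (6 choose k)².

Σ C(6,k)² is the coefficient of x^6 in (1+x)^6(1+x)^6 = (1+x)^12, i.e. C(12,6) = 924.

924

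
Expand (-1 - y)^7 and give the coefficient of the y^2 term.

The general term is C(7,j)·(-1)^j·(-y)^(7-j); the y^2 term has j = 5.
C(7,5) = 21.
Coefficient = C(7,5) · (-1)^5 = 21 · (-1) = -21.

-21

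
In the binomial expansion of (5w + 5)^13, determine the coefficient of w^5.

1571044921875

The general term is C(13,j)·(5w)^j·(5)^(13-j); the w^5 term has j = 5.
C(13,5) = 1287.
Coefficient = C(13,5) · 5^5 · 5^8 = 1287 · 3125 · 390625 = 1571044921875.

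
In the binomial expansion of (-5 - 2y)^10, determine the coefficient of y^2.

70312500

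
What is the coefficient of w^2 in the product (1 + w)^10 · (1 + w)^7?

136

(1 + w)^10(1 + w)^7 = (1 + w)^17, so the coefficient of w^2 is C(17,2)·1^2 = 136·1 = 136.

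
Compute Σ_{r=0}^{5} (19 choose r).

1 + 19 + 171 + 969 + 3876 + 11628 = 16664.

16664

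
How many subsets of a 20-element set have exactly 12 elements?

125970

Choose the 12 positions: C(20,12) = 125970.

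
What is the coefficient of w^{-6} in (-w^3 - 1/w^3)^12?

General term: C(12,j)·(-w^3)^j·(-1/w^3)^(12-j), with w-exponent 3j − 3(12−j) = 6j − 36.
Set 6j − 36 = -6: j = 5.
C(12,5) = 792; (-1)^5 = -1; (-1)^7 = -1.
Coefficient = 792 · (-1) · (-1) = 792.

792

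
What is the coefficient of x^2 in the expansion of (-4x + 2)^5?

The general term is C(5,j)·(-4x)^j·(2)^(5-j); the x^2 term has j = 2.
C(5,2) = 10.
Coefficient = C(5,2) · (-4)^2 · 2^3 = 10 · 16 · 8 = 1280.

1280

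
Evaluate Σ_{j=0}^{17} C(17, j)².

Σ C(17,j)² is the coefficient of x^17 in (1+x)^17(1+x)^17 = (1+x)^34, i.e. C(34,17) = 2333606220.

2333606220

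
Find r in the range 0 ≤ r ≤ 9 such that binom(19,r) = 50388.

C(19,r) increases on 0 ≤ r ≤ 9. C(19,6) = 27132 and C(19,7) = 50388, so r = 7.

7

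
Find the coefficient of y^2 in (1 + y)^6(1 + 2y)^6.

Coefficient of y^2 = Σ_{j} C(6,j)·1^j·C(6,2-j)·2^(2-j) for j from 0 to 2.
= 60 + 72 + 15 = 147.

147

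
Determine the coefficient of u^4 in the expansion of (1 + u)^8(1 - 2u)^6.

Coefficient of u^4 = Σ_{j} C(8,j)·1^j·C(6,4-j)·(-2)^(4-j) for j from 0 to 4.
= 240 + (-1280) + 1680 + (-672) + 70 = 38.

38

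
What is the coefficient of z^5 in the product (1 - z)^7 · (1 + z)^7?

0

Coefficient of z^5 = Σ_{j} C(7,j)·(-1)^j·C(7,5-j)·1^(5-j) for j from 0 to 5.
= 21 + (-245) + 735 + (-735) + 245 + (-21) = 0.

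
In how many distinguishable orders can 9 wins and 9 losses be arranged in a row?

48620

Choose positions for the wins: C(18,9) = 48620.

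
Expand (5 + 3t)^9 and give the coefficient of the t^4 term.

The general term is C(9,j)·(5)^j·(3t)^(9-j); the t^4 term has j = 5.
C(9,5) = 126.
Coefficient = C(9,5) · 5^5 · 3^4 = 126 · 3125 · 81 = 31893750.

31893750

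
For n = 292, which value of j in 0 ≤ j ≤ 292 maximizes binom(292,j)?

146

C(292,j) is maximized at j = 292/2 = 146.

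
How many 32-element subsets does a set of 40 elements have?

76904685

C(40,32) = C(40,8) by symmetry.
C(40,8) = (40·39·38·37·36·35·34·33) / 8! = 3100796899200 / 40320 = 76904685.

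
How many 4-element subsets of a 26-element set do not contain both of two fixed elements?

14674

All 4-subsets: C(26,4) = 14950. Those containing both fixed elements: C(24,2) = 276.
14950 − 276 = 14674.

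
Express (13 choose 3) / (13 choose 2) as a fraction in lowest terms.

11/3

C(n,k+1)/C(n,k) = (n−k)/(k+1) = (13−2)/(2+1) = 11/3.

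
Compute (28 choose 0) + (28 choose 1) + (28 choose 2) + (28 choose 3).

3683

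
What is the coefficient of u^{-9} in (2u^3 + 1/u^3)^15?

320320

General term: C(15,j)·(2u^3)^j·(1/u^3)^(15-j), with u-exponent 3j − 3(15−j) = 6j − 45.
Set 6j − 45 = -9: j = 6.
C(15,6) = 5005; 2^6 = 64; 1^9 = 1.
Coefficient = 5005 · 64 · 1 = 320320.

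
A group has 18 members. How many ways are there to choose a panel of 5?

8568

This is C(18,5) = 8568.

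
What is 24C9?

C(24,9) = (24·23·22·21·20·19·18·17·16) / 9! = 474467051520 / 362880 = 1307504.

1307504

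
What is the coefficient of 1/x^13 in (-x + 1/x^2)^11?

General term: C(11,j)·(-x)^j·(1/x^2)^(11-j), with x-exponent 1j − 2(11−j) = 3j − 22.
Set 3j − 22 = -13: j = 3.
C(11,3) = 165; (-1)^3 = -1; 1^8 = 1.
Coefficient = 165 · (-1) · 1 = -165.

-165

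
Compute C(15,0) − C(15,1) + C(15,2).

91

The partial alternating sum Σ_{k=0}^{2} (−1)^k C(15,k) = (−1)^2 C(14,2) = 91.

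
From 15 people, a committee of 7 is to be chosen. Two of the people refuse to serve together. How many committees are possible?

All 7-subsets: C(15,7) = 6435. Those containing both fixed elements: C(13,5) = 1287.
6435 − 1287 = 5148.

5148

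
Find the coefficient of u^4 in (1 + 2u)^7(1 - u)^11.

Coefficient of u^4 = Σ_{j} C(7,j)·2^j·C(11,4-j)·(-1)^(4-j) for j from 0 to 4.
= 330 + (-2310) + 4620 + (-3080) + 560 = 120.

120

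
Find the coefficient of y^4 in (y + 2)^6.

60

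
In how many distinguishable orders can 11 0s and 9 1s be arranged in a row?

Choose positions for the 0s: C(20,11) = 167960.

167960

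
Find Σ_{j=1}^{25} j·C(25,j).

Since j·C(25,j) = 25·C(24,j−1), the sum is 25·2^24 = 25·16777216 = 419430400.

419430400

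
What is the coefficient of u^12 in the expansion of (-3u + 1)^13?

6908733

The general term is C(13,j)·(-3u)^j·(1)^(13-j); the u^12 term has j = 12.
C(13,12) = 13.
Coefficient = C(13,12) · (-3)^12 = 13 · 531441 = 6908733.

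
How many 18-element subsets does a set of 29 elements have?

34597290

C(29,18) = C(29,11) by symmetry.
C(29,11) = (29·28·27·26·25·24·23·22·21·20·19) / 11! = 1381013105472000 / 39916800 = 34597290.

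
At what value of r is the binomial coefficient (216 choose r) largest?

108

C(216,r) is maximized at r = 216/2 = 108.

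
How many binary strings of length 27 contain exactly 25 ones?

351

Choose the 25 positions: C(27,25) = 351.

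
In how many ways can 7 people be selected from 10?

120

This is C(10,7) = 120.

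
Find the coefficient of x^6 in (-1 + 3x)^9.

-61236

The general term is C(9,j)·(-1)^j·(3x)^(9-j); the x^6 term has j = 3.
C(9,3) = 84.
Coefficient = C(9,3) · (-1)^3 · 3^6 = 84 · (-1) · 729 = -61236.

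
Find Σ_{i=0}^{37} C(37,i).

137438953472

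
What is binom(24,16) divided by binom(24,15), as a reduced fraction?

C(n,k+1)/C(n,k) = (n−k)/(k+1) = (24−15)/(15+1) = 9/16.

9/16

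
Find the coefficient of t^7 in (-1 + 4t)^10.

The general term is C(10,j)·(-1)^j·(4t)^(10-j); the t^7 term has j = 3.
C(10,3) = 120.
Coefficient = C(10,3) · (-1)^3 · 4^7 = 120 · (-1) · 16384 = -1966080.

-1966080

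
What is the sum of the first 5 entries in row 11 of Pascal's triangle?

562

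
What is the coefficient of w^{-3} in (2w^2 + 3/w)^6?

General term: C(6,j)·(2w^2)^j·(3/w)^(6-j), with w-exponent 2j − 1(6−j) = 3j − 6.
Set 3j − 6 = -3: j = 1.
C(6,1) = 6; 2^1 = 2; 3^5 = 243.
Coefficient = 6 · 2 · 243 = 2916.

2916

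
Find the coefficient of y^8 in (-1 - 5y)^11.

The general term is C(11,j)·(-1)^j·(-5y)^(11-j); the y^8 term has j = 3.
C(11,3) = 165.
Coefficient = C(11,3) · (-1)^3 · (-5)^8 = 165 · (-1) · 390625 = -64453125.

-64453125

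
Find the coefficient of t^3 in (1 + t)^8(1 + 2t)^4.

504

Coefficient of t^3 = Σ_{j} C(8,j)·1^j·C(4,3-j)·2^(3-j) for j from 0 to 3.
= 32 + 192 + 224 + 56 = 504.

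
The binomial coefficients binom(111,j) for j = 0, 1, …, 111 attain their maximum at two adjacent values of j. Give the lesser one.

55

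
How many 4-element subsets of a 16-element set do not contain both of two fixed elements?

1729

All 4-subsets: C(16,4) = 1820. Those containing both fixed elements: C(14,2) = 91.
1820 − 91 = 1729.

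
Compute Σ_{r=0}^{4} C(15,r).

1 + 15 + 105 + 455 + 1365 = 1941.

1941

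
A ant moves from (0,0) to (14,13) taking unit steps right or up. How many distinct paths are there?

Each path is a sequence of 27 steps with 14 rights: C(27,14) = 20058300.

20058300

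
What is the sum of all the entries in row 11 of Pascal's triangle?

The entries of row 11 sum to 2^11 = 2048.

2048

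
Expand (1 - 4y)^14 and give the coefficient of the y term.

-56

The general term is C(14,j)·(1)^j·(-4y)^(14-j); the y^1 term has j = 13.
C(14,13) = 14.
Coefficient = C(14,13) · (-4)^1 = 14 · (-4) = -56.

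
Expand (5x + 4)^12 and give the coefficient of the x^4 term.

20275200000

The general term is C(12,j)·(5x)^j·(4)^(12-j); the x^4 term has j = 4.
C(12,4) = 495.
Coefficient = C(12,4) · 5^4 · 4^8 = 495 · 625 · 65536 = 20275200000.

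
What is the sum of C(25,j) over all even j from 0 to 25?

16777216

Half of (1+1)^25 + (1−1)^25 gives the even-index sum: 2^24 = 16777216.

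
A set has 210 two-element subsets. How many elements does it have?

n(n−1)/2 = 210 ⇒ n(n−1) = 420. Since 21·20 = 420, n = 21.

21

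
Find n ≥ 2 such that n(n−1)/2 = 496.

n(n−1)/2 = 496 ⇒ n(n−1) = 992. Since 32·31 = 992, n = 32.

32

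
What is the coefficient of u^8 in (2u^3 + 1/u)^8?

General term: C(8,j)·(2u^3)^j·(1/u)^(8-j), with u-exponent 3j − 1(8−j) = 4j − 8.
Set 4j − 8 = 8: j = 4.
C(8,4) = 70; 2^4 = 16; 1^4 = 1.
Coefficient = 70 · 16 · 1 = 1120.

1120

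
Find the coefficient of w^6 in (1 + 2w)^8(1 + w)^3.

Coefficient of w^6 = Σ_{j} C(8,j)·2^j·C(3,6-j)·1^(6-j) for j from 3 to 6.
= 448 + 3360 + 5376 + 1792 = 10976.

10976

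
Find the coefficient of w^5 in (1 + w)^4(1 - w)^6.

Coefficient of w^5 = Σ_{j} C(4,j)·1^j·C(6,5-j)·(-1)^(5-j) for j from 0 to 4.
= (-6) + 60 + (-120) + 60 + (-6) = -12.

-12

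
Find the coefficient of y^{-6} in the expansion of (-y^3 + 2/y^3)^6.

General term: C(6,j)·(-y^3)^j·(2/y^3)^(6-j), with y-exponent 3j − 3(6−j) = 6j − 18.
Set 6j − 18 = -6: j = 2.
C(6,2) = 15; (-1)^2 = 1; 2^4 = 16.
Coefficient = 15 · 1 · 16 = 240.

240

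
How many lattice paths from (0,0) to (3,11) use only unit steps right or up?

364

Each path is a sequence of 14 steps with 3 rights: C(14,3) = 364.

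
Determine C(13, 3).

286

C(13,3) = (13·12·11) / 3! = 1716 / 6 = 286.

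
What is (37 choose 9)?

C(37,9) = (37·36·35·34·33·32·31·30·29) / 9! = 45143585625600 / 362880 = 124403620.

124403620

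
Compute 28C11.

21474180

C(28,11) = (28·27·26·25·24·23·22·21·20·19·18) / 11! = 857180548224000 / 39916800 = 21474180.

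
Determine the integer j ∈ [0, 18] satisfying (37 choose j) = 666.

C(37,j) increases on 0 ≤ j ≤ 18. C(37,1) = 37 and C(37,2) = 666, so j = 2.

2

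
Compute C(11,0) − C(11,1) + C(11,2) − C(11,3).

The partial alternating sum Σ_{k=0}^{3} (−1)^k C(11,k) = (−1)^3 C(10,3) = -120.

-120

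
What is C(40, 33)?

18643560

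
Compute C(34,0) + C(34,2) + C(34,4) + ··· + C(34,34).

Half of (1+1)^34 + (1−1)^34 gives the even-index sum: 2^33 = 8589934592.

8589934592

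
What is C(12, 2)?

C(12,2) = (12·11) / 2! = 132 / 2 = 66.

66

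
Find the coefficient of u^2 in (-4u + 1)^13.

1248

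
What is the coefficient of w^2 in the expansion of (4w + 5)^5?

20000

The general term is C(5,j)·(4w)^j·(5)^(5-j); the w^2 term has j = 2.
C(5,2) = 10.
Coefficient = C(5,2) · 4^2 · 5^3 = 10 · 16 · 125 = 20000.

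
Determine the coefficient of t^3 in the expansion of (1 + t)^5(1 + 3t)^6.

1405

Coefficient of t^3 = Σ_{j} C(5,j)·1^j·C(6,3-j)·3^(3-j) for j from 0 to 3.
= 540 + 675 + 180 + 10 = 1405.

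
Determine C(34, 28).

C(34,28) = C(34,6) by symmetry.
C(34,6) = (34·33·32·31·30·29) / 6! = 968330880 / 720 = 1344904.

1344904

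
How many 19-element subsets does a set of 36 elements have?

C(36,19) = C(36,17) by symmetry.
C(36,17) = (36·35·34·33·32·31·30·29·28·27·26·25·24·23·22·21·20) / 17! = 3058021453718104473600000 / 355687428096000 = 8597496600.

8597496600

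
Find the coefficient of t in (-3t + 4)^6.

The general term is C(6,j)·(-3t)^j·(4)^(6-j); the t^1 term has j = 1.
C(6,1) = 6.
Coefficient = C(6,1) · (-3)^1 · 4^5 = 6 · (-3) · 1024 = -18432.

-18432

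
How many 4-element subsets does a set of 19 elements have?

C(19,4) = (19·18·17·16) / 4! = 93024 / 24 = 3876.

3876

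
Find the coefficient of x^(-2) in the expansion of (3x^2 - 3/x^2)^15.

92335216545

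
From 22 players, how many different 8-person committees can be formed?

This is C(22,8) = 319770.

319770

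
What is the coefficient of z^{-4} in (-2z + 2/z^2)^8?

General term: C(8,j)·(-2z)^j·(2/z^2)^(8-j), with z-exponent 1j − 2(8−j) = 3j − 16.
Set 3j − 16 = -4: j = 4.
C(8,4) = 70; (-2)^4 = 16; 2^4 = 16.
Coefficient = 70 · 16 · 16 = 17920.

17920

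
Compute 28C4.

20475

C(28,4) = (28·27·26·25) / 4! = 491400 / 24 = 20475.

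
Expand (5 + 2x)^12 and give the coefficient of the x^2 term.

2578125000

The general term is C(12,j)·(5)^j·(2x)^(12-j); the x^2 term has j = 10.
C(12,10) = 66.
Coefficient = C(12,10) · 5^10 · 2^2 = 66 · 9765625 · 4 = 2578125000.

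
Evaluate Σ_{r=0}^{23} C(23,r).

The entries of row 23 sum to 2^23 = 8388608.

8388608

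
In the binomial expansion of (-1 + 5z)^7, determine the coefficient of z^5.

The general term is C(7,j)·(-1)^j·(5z)^(7-j); the z^5 term has j = 2.
C(7,2) = 21.
Coefficient = C(7,2) · 5^5 = 21 · 3125 = 65625.

65625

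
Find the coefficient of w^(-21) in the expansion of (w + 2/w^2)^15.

General term: C(15,j)·(w)^j·(2/w^2)^(15-j), with w-exponent 1j − 2(15−j) = 3j − 30.
Set 3j − 30 = -21: j = 3.
C(15,3) = 455; 1^3 = 1; 2^12 = 4096.
Coefficient = 455 · 1 · 4096 = 1863680.

1863680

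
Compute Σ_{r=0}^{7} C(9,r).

502

1 + 9 + 36 + 84 + 126 + 126 + 84 + 36 = 502.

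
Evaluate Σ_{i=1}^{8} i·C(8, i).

Since i·C(8,i) = 8·C(7,i−1), the sum is 8·2^7 = 8·128 = 1024.

1024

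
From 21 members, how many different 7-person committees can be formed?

116280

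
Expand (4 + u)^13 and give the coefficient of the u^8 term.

1317888

The general term is C(13,j)·(4)^j·(u)^(13-j); the u^8 term has j = 5.
C(13,5) = 1287.
Coefficient = C(13,5) · 4^5 = 1287 · 1024 = 1317888.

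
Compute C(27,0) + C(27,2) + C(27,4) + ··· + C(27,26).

Even-r terms of row 27 sum to 2^26 = 67108864.

67108864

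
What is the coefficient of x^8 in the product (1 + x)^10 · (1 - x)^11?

210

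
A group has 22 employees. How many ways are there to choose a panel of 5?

26334

This is C(22,5) = 26334.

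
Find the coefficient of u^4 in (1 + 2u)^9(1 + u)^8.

Coefficient of u^4 = Σ_{j} C(9,j)·2^j·C(8,4-j)·1^(4-j) for j from 0 to 4.
= 70 + 1008 + 4032 + 5376 + 2016 = 12502.

12502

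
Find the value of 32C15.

C(32,15) = (32·31·30·29·28·27·26·25·24·23·22·21·20·19·18) / 15! = 739781100339240960000 / 1307674368000 = 565722720.

565722720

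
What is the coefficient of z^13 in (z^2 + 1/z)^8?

8

General term: C(8,j)·(z^2)^j·(1/z)^(8-j), with z-exponent 2j − 1(8−j) = 3j − 8.
Set 3j − 8 = 13: j = 7.
C(8,7) = 8; 1^7 = 1; 1^1 = 1.
Coefficient = 8 · 1 · 1 = 8.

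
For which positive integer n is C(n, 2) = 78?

13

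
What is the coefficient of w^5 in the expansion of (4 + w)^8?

The general term is C(8,j)·(4)^j·(w)^(8-j); the w^5 term has j = 3.
C(8,3) = 56.
Coefficient = C(8,3) · 4^3 = 56 · 64 = 3584.

3584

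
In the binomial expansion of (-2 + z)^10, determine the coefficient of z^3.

The general term is C(10,j)·(-2)^j·(z)^(10-j); the z^3 term has j = 7.
C(10,7) = 120.
Coefficient = C(10,7) · (-2)^7 = 120 · (-128) = -15360.

-15360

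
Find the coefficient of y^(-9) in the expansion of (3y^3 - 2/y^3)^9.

145152

General term: C(9,j)·(3y^3)^j·(-2/y^3)^(9-j), with y-exponent 3j − 3(9−j) = 6j − 27.
Set 6j − 27 = -9: j = 3.
C(9,3) = 84; 3^3 = 27; (-2)^6 = 64.
Coefficient = 84 · 27 · 64 = 145152.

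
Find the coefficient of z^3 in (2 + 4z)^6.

10240

The general term is C(6,j)·(2)^j·(4z)^(6-j); the z^3 term has j = 3.
C(6,3) = 20.
Coefficient = C(6,3) · 2^3 · 4^3 = 20 · 8 · 64 = 10240.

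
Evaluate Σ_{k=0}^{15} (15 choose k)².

155117520

Σ C(15,k)² is the coefficient of x^15 in (1+x)^15(1+x)^15 = (1+x)^30, i.e. C(30,15) = 155117520.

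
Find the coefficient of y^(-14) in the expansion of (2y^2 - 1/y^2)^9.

General term: C(9,j)·(2y^2)^j·(-1/y^2)^(9-j), with y-exponent 2j − 2(9−j) = 4j − 18.
Set 4j − 18 = -14: j = 1.
C(9,1) = 9; 2^1 = 2; (-1)^8 = 1.
Coefficient = 9 · 2 · 1 = 18.

18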